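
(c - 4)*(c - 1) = c^2 - 5*c + 4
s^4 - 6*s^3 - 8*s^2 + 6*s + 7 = (s - 7)*(s - 1)*(s + 1)^2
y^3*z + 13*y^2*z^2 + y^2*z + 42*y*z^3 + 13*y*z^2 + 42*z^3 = (y + 6*z)*(y + 7*z)*(y*z + z)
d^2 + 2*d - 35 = (d - 5)*(d + 7)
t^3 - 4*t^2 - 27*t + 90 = (t - 6)*(t - 3)*(t + 5)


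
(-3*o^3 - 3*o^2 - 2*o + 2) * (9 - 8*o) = 24*o^4 - 3*o^3 - 11*o^2 - 34*o + 18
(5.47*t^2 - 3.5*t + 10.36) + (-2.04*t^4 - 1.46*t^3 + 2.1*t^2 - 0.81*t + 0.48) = -2.04*t^4 - 1.46*t^3 + 7.57*t^2 - 4.31*t + 10.84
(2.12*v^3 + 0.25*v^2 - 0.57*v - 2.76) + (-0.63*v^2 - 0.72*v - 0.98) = 2.12*v^3 - 0.38*v^2 - 1.29*v - 3.74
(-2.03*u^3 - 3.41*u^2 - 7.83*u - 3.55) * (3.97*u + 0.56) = -8.0591*u^4 - 14.6745*u^3 - 32.9947*u^2 - 18.4783*u - 1.988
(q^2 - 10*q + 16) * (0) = 0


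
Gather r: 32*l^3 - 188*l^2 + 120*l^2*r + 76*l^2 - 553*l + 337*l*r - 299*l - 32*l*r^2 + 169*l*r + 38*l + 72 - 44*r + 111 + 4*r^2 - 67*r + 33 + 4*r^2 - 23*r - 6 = 32*l^3 - 112*l^2 - 814*l + r^2*(8 - 32*l) + r*(120*l^2 + 506*l - 134) + 210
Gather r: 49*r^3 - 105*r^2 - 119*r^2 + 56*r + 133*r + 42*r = 49*r^3 - 224*r^2 + 231*r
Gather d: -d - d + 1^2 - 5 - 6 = -2*d - 10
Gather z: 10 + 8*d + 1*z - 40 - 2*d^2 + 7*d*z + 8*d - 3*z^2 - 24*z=-2*d^2 + 16*d - 3*z^2 + z*(7*d - 23) - 30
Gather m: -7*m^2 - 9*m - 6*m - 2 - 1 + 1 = -7*m^2 - 15*m - 2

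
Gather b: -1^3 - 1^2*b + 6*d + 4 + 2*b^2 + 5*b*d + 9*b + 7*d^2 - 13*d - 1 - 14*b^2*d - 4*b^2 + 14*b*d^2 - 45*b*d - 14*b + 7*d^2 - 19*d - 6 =b^2*(-14*d - 2) + b*(14*d^2 - 40*d - 6) + 14*d^2 - 26*d - 4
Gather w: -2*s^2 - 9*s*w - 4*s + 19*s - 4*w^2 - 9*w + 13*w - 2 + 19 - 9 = -2*s^2 + 15*s - 4*w^2 + w*(4 - 9*s) + 8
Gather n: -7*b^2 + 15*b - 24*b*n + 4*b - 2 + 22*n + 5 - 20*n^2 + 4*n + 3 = -7*b^2 + 19*b - 20*n^2 + n*(26 - 24*b) + 6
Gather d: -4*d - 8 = -4*d - 8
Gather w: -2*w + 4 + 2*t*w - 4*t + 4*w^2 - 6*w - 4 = -4*t + 4*w^2 + w*(2*t - 8)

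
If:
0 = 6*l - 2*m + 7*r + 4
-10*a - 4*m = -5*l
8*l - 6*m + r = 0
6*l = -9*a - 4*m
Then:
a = 1/25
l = 1/275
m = -21/220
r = -331/550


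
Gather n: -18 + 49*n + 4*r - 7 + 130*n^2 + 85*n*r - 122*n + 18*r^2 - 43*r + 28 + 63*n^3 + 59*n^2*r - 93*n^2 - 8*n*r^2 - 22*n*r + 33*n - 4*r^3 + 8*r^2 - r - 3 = 63*n^3 + n^2*(59*r + 37) + n*(-8*r^2 + 63*r - 40) - 4*r^3 + 26*r^2 - 40*r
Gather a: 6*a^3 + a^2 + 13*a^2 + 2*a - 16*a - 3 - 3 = 6*a^3 + 14*a^2 - 14*a - 6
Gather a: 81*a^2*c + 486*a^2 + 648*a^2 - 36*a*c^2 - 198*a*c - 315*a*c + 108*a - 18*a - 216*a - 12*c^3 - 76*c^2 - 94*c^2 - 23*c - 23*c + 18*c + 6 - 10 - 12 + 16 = a^2*(81*c + 1134) + a*(-36*c^2 - 513*c - 126) - 12*c^3 - 170*c^2 - 28*c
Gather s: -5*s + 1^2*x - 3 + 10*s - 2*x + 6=5*s - x + 3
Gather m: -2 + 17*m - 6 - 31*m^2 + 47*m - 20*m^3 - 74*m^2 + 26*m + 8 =-20*m^3 - 105*m^2 + 90*m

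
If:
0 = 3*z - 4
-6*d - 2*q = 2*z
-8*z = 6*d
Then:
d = -16/9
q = 4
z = 4/3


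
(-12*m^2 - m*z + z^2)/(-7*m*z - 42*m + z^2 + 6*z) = (12*m^2 + m*z - z^2)/(7*m*z + 42*m - z^2 - 6*z)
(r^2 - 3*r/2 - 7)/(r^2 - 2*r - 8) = (r - 7/2)/(r - 4)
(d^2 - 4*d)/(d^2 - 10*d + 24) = d/(d - 6)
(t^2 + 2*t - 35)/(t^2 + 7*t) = (t - 5)/t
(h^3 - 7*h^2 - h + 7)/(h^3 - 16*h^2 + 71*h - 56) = (h + 1)/(h - 8)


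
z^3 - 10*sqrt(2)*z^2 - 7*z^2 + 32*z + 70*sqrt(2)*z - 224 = (z - 7)*(z - 8*sqrt(2))*(z - 2*sqrt(2))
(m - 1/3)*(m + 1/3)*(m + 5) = m^3 + 5*m^2 - m/9 - 5/9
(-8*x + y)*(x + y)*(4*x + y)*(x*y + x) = -32*x^4*y - 32*x^4 - 36*x^3*y^2 - 36*x^3*y - 3*x^2*y^3 - 3*x^2*y^2 + x*y^4 + x*y^3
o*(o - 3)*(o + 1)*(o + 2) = o^4 - 7*o^2 - 6*o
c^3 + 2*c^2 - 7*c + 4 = (c - 1)^2*(c + 4)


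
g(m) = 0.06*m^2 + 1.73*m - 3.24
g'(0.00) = 1.73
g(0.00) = -3.24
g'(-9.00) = 0.65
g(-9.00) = -13.95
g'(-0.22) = 1.70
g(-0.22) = -3.62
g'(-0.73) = 1.64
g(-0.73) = -4.47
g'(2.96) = 2.09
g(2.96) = 2.41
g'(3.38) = 2.14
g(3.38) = 3.29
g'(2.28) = 2.00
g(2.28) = 1.02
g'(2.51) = 2.03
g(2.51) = 1.48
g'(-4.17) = 1.23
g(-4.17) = -9.41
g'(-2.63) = 1.41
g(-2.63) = -7.37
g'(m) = 0.12*m + 1.73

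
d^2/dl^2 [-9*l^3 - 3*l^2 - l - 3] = -54*l - 6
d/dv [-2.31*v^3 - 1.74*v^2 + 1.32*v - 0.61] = -6.93*v^2 - 3.48*v + 1.32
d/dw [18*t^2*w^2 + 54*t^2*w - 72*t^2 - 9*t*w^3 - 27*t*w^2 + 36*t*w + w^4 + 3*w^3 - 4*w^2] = 36*t^2*w + 54*t^2 - 27*t*w^2 - 54*t*w + 36*t + 4*w^3 + 9*w^2 - 8*w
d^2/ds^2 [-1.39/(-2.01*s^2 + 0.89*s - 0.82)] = (-11.231478*s^2 + 4.973142*s + 1.39*(4.02*s - 0.89)*(8.04*s - 1.78) - 4.581996)/(2.01*s^2 - 0.89*s + 0.82)^3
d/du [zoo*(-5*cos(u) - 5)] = zoo*sin(u)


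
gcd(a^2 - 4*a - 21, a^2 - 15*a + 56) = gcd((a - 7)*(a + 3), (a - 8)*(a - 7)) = a - 7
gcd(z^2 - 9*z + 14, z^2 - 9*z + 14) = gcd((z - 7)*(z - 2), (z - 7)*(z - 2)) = z^2 - 9*z + 14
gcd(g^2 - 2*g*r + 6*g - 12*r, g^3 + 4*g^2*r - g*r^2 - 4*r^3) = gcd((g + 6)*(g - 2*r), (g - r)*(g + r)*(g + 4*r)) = 1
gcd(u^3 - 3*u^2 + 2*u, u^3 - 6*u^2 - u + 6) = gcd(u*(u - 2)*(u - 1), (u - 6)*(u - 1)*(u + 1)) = u - 1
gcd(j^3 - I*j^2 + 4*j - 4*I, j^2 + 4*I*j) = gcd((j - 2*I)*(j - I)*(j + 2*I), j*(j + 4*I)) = 1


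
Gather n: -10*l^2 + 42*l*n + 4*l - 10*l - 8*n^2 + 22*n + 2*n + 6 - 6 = -10*l^2 - 6*l - 8*n^2 + n*(42*l + 24)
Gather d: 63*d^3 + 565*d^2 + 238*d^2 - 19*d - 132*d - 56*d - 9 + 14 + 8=63*d^3 + 803*d^2 - 207*d + 13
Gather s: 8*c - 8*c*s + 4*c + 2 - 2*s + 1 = 12*c + s*(-8*c - 2) + 3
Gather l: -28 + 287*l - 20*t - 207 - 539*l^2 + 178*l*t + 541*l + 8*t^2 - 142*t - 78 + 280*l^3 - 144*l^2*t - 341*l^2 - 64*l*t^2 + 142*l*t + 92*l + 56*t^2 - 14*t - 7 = 280*l^3 + l^2*(-144*t - 880) + l*(-64*t^2 + 320*t + 920) + 64*t^2 - 176*t - 320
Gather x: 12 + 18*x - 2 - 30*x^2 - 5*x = -30*x^2 + 13*x + 10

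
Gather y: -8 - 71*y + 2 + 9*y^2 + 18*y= 9*y^2 - 53*y - 6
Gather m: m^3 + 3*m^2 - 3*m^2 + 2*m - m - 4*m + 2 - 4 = m^3 - 3*m - 2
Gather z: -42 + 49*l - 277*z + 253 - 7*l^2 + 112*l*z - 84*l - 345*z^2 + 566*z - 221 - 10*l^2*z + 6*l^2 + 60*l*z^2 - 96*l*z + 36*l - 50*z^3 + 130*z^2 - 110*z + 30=-l^2 + l - 50*z^3 + z^2*(60*l - 215) + z*(-10*l^2 + 16*l + 179) + 20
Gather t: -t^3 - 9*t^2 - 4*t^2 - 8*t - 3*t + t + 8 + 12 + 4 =-t^3 - 13*t^2 - 10*t + 24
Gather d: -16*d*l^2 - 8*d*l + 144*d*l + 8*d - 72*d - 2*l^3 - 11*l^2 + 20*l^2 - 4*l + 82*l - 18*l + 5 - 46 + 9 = d*(-16*l^2 + 136*l - 64) - 2*l^3 + 9*l^2 + 60*l - 32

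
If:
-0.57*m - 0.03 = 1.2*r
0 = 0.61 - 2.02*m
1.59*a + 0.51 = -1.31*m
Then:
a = -0.57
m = 0.30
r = -0.17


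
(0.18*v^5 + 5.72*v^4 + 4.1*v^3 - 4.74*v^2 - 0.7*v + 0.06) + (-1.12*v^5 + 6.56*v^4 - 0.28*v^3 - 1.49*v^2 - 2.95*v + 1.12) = -0.94*v^5 + 12.28*v^4 + 3.82*v^3 - 6.23*v^2 - 3.65*v + 1.18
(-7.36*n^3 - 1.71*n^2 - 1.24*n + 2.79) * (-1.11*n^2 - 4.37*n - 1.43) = 8.1696*n^5 + 34.0613*n^4 + 19.3739*n^3 + 4.7672*n^2 - 10.4191*n - 3.9897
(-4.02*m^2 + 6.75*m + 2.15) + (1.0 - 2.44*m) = -4.02*m^2 + 4.31*m + 3.15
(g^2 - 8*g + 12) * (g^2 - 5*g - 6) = g^4 - 13*g^3 + 46*g^2 - 12*g - 72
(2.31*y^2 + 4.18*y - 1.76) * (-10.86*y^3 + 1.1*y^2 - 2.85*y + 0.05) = -25.0866*y^5 - 42.8538*y^4 + 17.1281*y^3 - 13.7335*y^2 + 5.225*y - 0.088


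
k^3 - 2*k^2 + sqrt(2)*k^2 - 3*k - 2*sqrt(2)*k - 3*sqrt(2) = (k - 3)*(k + 1)*(k + sqrt(2))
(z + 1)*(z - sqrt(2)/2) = z^2 - sqrt(2)*z/2 + z - sqrt(2)/2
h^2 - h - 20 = (h - 5)*(h + 4)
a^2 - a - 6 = (a - 3)*(a + 2)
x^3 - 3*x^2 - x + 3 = (x - 3)*(x - 1)*(x + 1)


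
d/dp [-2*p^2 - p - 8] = -4*p - 1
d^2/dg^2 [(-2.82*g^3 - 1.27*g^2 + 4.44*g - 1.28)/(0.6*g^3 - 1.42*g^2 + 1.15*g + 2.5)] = (-3.5527136788005e-15*g^7 - 5.71968*g^6 + 21.2652*g^5 + 27.79092*g^4 + 24.268672*g^3 - 176.401152*g^2 + 12.88344*g - 53.8786)/(0.216*g^9 - 1.5336*g^8 + 4.87152*g^7 - 6.042088*g^6 - 3.44292*g^5 + 19.83915*g^4 - 11.724125*g^3 - 16.70625*g^2 + 21.5625*g + 15.625)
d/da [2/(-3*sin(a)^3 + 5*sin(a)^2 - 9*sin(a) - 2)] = 2*(9*sin(a)^2 - 10*sin(a) + 9)*cos(a)/(3*sin(a)^3 - 5*sin(a)^2 + 9*sin(a) + 2)^2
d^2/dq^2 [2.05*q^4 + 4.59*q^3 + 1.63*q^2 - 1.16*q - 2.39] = 24.6*q^2 + 27.54*q + 3.26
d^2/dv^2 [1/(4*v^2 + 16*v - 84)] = (-v^2 - 4*v + 4*(v + 2)^2 + 21)/(2*(v^2 + 4*v - 21)^3)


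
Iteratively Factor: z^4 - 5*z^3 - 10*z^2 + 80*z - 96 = (z + 4)*(z^3 - 9*z^2 + 26*z - 24) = (z - 2)*(z + 4)*(z^2 - 7*z + 12) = (z - 4)*(z - 2)*(z + 4)*(z - 3)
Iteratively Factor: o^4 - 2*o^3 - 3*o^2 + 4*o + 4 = (o + 1)*(o^3 - 3*o^2 + 4) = (o + 1)^2*(o^2 - 4*o + 4) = (o - 2)*(o + 1)^2*(o - 2)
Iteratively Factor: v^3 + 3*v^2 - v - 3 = (v - 1)*(v^2 + 4*v + 3) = (v - 1)*(v + 1)*(v + 3)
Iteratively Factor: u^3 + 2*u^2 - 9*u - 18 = (u + 2)*(u^2 - 9) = (u + 2)*(u + 3)*(u - 3)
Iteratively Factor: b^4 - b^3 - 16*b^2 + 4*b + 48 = (b - 4)*(b^3 + 3*b^2 - 4*b - 12) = (b - 4)*(b - 2)*(b^2 + 5*b + 6) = (b - 4)*(b - 2)*(b + 2)*(b + 3)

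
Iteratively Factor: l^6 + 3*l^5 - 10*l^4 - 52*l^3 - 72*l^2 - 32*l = (l + 2)*(l^5 + l^4 - 12*l^3 - 28*l^2 - 16*l) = (l - 4)*(l + 2)*(l^4 + 5*l^3 + 8*l^2 + 4*l) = l*(l - 4)*(l + 2)*(l^3 + 5*l^2 + 8*l + 4) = l*(l - 4)*(l + 2)^2*(l^2 + 3*l + 2) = l*(l - 4)*(l + 2)^3*(l + 1)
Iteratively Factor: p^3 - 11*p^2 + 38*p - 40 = (p - 4)*(p^2 - 7*p + 10) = (p - 5)*(p - 4)*(p - 2)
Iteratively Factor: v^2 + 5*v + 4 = (v + 1)*(v + 4)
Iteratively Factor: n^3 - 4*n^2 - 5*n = (n - 5)*(n^2 + n) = (n - 5)*(n + 1)*(n)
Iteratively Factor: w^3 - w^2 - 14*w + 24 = (w - 3)*(w^2 + 2*w - 8) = (w - 3)*(w - 2)*(w + 4)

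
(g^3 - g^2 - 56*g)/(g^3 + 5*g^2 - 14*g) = (g - 8)/(g - 2)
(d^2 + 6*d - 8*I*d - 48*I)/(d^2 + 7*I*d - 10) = (d^2 + d*(6 - 8*I) - 48*I)/(d^2 + 7*I*d - 10)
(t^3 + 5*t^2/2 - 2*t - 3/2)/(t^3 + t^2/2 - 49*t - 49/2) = (t^2 + 2*t - 3)/(t^2 - 49)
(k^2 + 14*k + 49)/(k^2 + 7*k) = (k + 7)/k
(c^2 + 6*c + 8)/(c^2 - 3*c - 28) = (c + 2)/(c - 7)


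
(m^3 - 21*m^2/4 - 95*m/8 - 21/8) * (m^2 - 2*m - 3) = m^5 - 29*m^4/4 - 35*m^3/8 + 295*m^2/8 + 327*m/8 + 63/8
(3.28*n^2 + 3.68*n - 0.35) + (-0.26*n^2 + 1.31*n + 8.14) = 3.02*n^2 + 4.99*n + 7.79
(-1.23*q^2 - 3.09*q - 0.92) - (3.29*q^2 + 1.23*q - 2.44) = -4.52*q^2 - 4.32*q + 1.52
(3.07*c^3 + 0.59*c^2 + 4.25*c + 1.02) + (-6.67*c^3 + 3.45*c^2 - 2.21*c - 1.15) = -3.6*c^3 + 4.04*c^2 + 2.04*c - 0.13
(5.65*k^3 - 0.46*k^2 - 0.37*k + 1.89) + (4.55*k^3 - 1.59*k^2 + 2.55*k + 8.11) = 10.2*k^3 - 2.05*k^2 + 2.18*k + 10.0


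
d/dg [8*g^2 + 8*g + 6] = 16*g + 8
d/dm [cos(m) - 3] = -sin(m)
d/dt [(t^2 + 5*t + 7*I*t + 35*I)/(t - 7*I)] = (t^2 - 14*I*t + 49 - 70*I)/(t^2 - 14*I*t - 49)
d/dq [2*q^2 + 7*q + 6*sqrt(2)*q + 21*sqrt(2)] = 4*q + 7 + 6*sqrt(2)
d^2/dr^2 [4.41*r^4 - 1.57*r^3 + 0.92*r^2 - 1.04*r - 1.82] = 52.92*r^2 - 9.42*r + 1.84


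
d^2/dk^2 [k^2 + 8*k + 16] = 2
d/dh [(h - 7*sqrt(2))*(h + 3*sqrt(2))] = 2*h - 4*sqrt(2)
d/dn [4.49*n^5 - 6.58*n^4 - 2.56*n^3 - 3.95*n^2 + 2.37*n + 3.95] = 22.45*n^4 - 26.32*n^3 - 7.68*n^2 - 7.9*n + 2.37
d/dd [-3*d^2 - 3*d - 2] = -6*d - 3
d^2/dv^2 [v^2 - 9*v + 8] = 2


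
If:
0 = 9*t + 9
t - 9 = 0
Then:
No Solution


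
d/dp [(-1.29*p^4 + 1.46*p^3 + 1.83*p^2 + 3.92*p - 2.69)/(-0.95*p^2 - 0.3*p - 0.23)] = (2.451*p^5 - 0.226*p^4 + 0.3108*p^3 + 2.1676*p^2 - 5.9528*p - 1.7086)/(0.9025*p^4 + 0.57*p^3 + 0.527*p^2 + 0.138*p + 0.0529)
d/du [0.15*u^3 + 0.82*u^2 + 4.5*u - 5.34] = 0.45*u^2 + 1.64*u + 4.5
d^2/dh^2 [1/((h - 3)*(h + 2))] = 2*((h - 3)^2 + (h - 3)*(h + 2) + (h + 2)^2)/((h - 3)^3*(h + 2)^3)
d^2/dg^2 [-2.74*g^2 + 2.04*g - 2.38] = -5.48000000000000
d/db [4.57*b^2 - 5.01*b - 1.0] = 9.14*b - 5.01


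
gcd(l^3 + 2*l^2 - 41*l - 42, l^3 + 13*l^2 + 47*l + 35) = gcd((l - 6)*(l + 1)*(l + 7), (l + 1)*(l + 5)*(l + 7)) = l^2 + 8*l + 7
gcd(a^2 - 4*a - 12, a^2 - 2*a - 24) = a - 6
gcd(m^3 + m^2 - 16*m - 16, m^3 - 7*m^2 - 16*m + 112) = m^2 - 16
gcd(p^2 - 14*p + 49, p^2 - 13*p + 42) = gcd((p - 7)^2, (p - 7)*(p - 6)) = p - 7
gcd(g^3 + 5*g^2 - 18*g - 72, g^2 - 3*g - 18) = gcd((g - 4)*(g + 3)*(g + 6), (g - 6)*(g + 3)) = g + 3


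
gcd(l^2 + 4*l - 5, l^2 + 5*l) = l + 5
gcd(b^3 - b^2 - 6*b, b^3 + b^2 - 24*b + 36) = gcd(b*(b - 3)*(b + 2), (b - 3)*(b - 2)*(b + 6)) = b - 3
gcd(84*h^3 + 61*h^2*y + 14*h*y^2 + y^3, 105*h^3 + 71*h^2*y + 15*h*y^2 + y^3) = 21*h^2 + 10*h*y + y^2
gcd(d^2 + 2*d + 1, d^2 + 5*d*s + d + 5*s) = d + 1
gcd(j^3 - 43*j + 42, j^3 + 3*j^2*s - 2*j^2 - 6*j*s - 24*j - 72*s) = j - 6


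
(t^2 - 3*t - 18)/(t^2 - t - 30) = (t + 3)/(t + 5)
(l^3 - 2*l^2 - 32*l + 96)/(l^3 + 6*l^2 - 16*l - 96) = (l - 4)/(l + 4)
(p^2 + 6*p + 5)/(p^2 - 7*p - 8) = (p + 5)/(p - 8)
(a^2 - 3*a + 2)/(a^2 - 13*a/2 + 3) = 2*(a^2 - 3*a + 2)/(2*a^2 - 13*a + 6)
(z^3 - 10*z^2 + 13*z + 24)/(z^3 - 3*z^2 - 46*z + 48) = (z^2 - 2*z - 3)/(z^2 + 5*z - 6)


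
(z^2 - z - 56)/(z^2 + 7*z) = (z - 8)/z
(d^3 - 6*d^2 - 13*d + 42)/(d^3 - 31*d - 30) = (-d^3 + 6*d^2 + 13*d - 42)/(-d^3 + 31*d + 30)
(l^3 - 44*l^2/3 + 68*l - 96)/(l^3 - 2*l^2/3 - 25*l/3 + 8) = (l^2 - 12*l + 36)/(l^2 + 2*l - 3)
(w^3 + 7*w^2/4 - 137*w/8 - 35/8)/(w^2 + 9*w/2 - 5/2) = (8*w^2 - 26*w - 7)/(4*(2*w - 1))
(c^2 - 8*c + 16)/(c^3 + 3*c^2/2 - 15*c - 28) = 2*(c - 4)/(2*c^2 + 11*c + 14)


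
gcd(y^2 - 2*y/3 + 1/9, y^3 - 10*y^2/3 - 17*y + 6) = y - 1/3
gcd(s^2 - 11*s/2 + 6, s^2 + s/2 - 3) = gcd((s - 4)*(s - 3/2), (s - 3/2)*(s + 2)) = s - 3/2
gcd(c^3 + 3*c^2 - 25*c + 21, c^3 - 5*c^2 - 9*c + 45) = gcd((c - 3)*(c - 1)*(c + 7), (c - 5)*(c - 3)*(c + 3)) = c - 3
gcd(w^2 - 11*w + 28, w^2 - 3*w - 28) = w - 7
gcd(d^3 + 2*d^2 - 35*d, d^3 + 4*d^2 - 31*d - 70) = d^2 + 2*d - 35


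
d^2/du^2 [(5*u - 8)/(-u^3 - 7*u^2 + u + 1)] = 2*(-(5*u - 8)*(3*u^2 + 14*u - 1)^2 + (15*u^2 + 70*u + (3*u + 7)*(5*u - 8) - 5)*(u^3 + 7*u^2 - u - 1))/(u^3 + 7*u^2 - u - 1)^3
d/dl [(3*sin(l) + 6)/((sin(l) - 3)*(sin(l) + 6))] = 3*(-4*sin(l) + cos(l)^2 - 25)*cos(l)/((sin(l) - 3)^2*(sin(l) + 6)^2)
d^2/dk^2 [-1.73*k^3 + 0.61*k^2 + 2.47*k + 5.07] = 1.22 - 10.38*k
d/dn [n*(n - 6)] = 2*n - 6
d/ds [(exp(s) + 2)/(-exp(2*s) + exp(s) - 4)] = ((exp(s) + 2)*(2*exp(s) - 1) - exp(2*s) + exp(s) - 4)*exp(s)/(exp(2*s) - exp(s) + 4)^2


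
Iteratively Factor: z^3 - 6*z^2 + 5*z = (z - 5)*(z^2 - z) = z*(z - 5)*(z - 1)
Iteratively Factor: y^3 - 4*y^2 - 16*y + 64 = (y - 4)*(y^2 - 16) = (y - 4)*(y + 4)*(y - 4)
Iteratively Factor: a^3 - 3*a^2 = (a - 3)*(a^2) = a*(a - 3)*(a)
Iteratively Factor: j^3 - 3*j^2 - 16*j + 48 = (j - 4)*(j^2 + j - 12) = (j - 4)*(j + 4)*(j - 3)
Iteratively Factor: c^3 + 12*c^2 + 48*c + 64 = (c + 4)*(c^2 + 8*c + 16) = (c + 4)^2*(c + 4)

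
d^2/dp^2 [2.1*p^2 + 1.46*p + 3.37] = 4.20000000000000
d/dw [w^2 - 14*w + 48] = 2*w - 14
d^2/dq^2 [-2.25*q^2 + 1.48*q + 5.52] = -4.50000000000000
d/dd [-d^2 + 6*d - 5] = 6 - 2*d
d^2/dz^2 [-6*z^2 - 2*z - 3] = -12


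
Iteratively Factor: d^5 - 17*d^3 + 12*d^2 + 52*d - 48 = (d + 4)*(d^4 - 4*d^3 - d^2 + 16*d - 12) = (d - 3)*(d + 4)*(d^3 - d^2 - 4*d + 4) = (d - 3)*(d + 2)*(d + 4)*(d^2 - 3*d + 2) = (d - 3)*(d - 2)*(d + 2)*(d + 4)*(d - 1)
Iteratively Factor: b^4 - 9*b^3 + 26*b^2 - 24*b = (b - 3)*(b^3 - 6*b^2 + 8*b) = b*(b - 3)*(b^2 - 6*b + 8) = b*(b - 4)*(b - 3)*(b - 2)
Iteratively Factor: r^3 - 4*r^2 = (r)*(r^2 - 4*r) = r^2*(r - 4)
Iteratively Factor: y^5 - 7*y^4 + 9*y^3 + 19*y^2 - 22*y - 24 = (y + 1)*(y^4 - 8*y^3 + 17*y^2 + 2*y - 24) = (y + 1)^2*(y^3 - 9*y^2 + 26*y - 24) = (y - 3)*(y + 1)^2*(y^2 - 6*y + 8) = (y - 4)*(y - 3)*(y + 1)^2*(y - 2)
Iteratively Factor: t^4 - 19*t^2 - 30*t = (t + 2)*(t^3 - 2*t^2 - 15*t) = (t - 5)*(t + 2)*(t^2 + 3*t) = t*(t - 5)*(t + 2)*(t + 3)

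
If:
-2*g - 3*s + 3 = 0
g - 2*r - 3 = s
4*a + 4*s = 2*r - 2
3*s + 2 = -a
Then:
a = 5/11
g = 30/11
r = 3/11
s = -9/11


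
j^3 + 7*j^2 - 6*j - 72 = (j - 3)*(j + 4)*(j + 6)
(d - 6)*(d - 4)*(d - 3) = d^3 - 13*d^2 + 54*d - 72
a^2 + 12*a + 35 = (a + 5)*(a + 7)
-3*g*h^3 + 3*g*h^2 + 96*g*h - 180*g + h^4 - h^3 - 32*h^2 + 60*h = (-3*g + h)*(h - 5)*(h - 2)*(h + 6)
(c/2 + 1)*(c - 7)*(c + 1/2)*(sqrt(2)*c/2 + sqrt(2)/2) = sqrt(2)*c^4/4 - 7*sqrt(2)*c^3/8 - 21*sqrt(2)*c^2/4 - 47*sqrt(2)*c/8 - 7*sqrt(2)/4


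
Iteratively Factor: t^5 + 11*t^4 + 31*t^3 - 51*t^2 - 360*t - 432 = (t + 3)*(t^4 + 8*t^3 + 7*t^2 - 72*t - 144) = (t + 3)*(t + 4)*(t^3 + 4*t^2 - 9*t - 36) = (t - 3)*(t + 3)*(t + 4)*(t^2 + 7*t + 12) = (t - 3)*(t + 3)^2*(t + 4)*(t + 4)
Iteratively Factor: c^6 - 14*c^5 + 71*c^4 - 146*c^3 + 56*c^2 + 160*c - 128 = (c - 1)*(c^5 - 13*c^4 + 58*c^3 - 88*c^2 - 32*c + 128) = (c - 4)*(c - 1)*(c^4 - 9*c^3 + 22*c^2 - 32) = (c - 4)^2*(c - 1)*(c^3 - 5*c^2 + 2*c + 8) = (c - 4)^2*(c - 2)*(c - 1)*(c^2 - 3*c - 4) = (c - 4)^3*(c - 2)*(c - 1)*(c + 1)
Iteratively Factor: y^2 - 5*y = (y - 5)*(y)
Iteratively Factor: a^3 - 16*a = (a + 4)*(a^2 - 4*a) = a*(a + 4)*(a - 4)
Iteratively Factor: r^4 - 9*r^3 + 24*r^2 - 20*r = (r - 2)*(r^3 - 7*r^2 + 10*r) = r*(r - 2)*(r^2 - 7*r + 10) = r*(r - 5)*(r - 2)*(r - 2)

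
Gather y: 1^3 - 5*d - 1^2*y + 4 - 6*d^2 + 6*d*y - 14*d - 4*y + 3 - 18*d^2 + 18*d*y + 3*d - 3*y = -24*d^2 - 16*d + y*(24*d - 8) + 8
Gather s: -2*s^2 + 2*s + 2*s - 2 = -2*s^2 + 4*s - 2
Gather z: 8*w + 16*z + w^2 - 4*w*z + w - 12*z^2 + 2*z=w^2 + 9*w - 12*z^2 + z*(18 - 4*w)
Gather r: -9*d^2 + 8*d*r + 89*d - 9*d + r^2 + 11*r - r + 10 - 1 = -9*d^2 + 80*d + r^2 + r*(8*d + 10) + 9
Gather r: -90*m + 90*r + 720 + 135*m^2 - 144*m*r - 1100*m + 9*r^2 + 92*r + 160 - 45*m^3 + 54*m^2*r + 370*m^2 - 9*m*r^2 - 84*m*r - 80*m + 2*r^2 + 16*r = -45*m^3 + 505*m^2 - 1270*m + r^2*(11 - 9*m) + r*(54*m^2 - 228*m + 198) + 880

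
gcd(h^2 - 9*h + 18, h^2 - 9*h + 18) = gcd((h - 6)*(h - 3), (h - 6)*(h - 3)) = h^2 - 9*h + 18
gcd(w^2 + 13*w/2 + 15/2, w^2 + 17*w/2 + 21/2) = w + 3/2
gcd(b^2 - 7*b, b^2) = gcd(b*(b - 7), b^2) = b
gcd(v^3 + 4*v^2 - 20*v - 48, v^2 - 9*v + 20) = v - 4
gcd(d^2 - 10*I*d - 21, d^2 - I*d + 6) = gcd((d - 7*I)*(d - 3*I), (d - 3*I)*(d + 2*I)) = d - 3*I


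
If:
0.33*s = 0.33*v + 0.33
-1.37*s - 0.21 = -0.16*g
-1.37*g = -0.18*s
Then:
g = -0.02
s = -0.16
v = -1.16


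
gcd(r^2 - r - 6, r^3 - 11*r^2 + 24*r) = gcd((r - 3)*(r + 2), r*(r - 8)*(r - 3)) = r - 3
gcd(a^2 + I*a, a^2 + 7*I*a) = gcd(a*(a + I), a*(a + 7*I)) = a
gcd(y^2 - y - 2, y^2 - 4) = y - 2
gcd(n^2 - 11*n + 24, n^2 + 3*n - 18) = n - 3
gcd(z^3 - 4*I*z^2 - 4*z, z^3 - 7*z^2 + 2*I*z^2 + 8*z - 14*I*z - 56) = z - 2*I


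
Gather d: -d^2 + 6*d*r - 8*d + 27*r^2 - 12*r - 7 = -d^2 + d*(6*r - 8) + 27*r^2 - 12*r - 7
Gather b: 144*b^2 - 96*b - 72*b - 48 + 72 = 144*b^2 - 168*b + 24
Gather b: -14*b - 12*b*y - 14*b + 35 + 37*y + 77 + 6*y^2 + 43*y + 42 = b*(-12*y - 28) + 6*y^2 + 80*y + 154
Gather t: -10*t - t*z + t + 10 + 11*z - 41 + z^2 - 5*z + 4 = t*(-z - 9) + z^2 + 6*z - 27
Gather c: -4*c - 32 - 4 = -4*c - 36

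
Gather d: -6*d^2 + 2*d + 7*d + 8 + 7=-6*d^2 + 9*d + 15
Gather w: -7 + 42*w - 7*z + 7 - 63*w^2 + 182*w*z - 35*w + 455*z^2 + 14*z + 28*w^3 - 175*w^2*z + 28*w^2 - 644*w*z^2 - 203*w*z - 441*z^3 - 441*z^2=28*w^3 + w^2*(-175*z - 35) + w*(-644*z^2 - 21*z + 7) - 441*z^3 + 14*z^2 + 7*z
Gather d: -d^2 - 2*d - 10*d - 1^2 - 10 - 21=-d^2 - 12*d - 32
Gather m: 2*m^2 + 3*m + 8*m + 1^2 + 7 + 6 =2*m^2 + 11*m + 14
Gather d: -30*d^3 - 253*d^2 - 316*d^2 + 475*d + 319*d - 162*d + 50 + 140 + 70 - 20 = -30*d^3 - 569*d^2 + 632*d + 240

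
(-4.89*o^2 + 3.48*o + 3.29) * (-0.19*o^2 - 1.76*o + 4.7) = 0.9291*o^4 + 7.9452*o^3 - 29.7329*o^2 + 10.5656*o + 15.463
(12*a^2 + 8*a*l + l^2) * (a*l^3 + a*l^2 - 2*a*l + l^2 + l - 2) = 12*a^3*l^3 + 12*a^3*l^2 - 24*a^3*l + 8*a^2*l^4 + 8*a^2*l^3 - 4*a^2*l^2 + 12*a^2*l - 24*a^2 + a*l^5 + a*l^4 + 6*a*l^3 + 8*a*l^2 - 16*a*l + l^4 + l^3 - 2*l^2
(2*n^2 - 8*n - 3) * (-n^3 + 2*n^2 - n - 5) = -2*n^5 + 12*n^4 - 15*n^3 - 8*n^2 + 43*n + 15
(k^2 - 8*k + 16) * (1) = k^2 - 8*k + 16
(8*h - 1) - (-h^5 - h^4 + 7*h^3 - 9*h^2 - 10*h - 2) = h^5 + h^4 - 7*h^3 + 9*h^2 + 18*h + 1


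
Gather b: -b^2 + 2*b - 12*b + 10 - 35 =-b^2 - 10*b - 25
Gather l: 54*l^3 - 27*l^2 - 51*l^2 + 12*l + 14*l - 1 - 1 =54*l^3 - 78*l^2 + 26*l - 2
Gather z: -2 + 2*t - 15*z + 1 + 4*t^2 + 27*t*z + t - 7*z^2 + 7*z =4*t^2 + 3*t - 7*z^2 + z*(27*t - 8) - 1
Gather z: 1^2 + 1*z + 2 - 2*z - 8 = -z - 5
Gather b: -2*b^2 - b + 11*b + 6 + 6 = -2*b^2 + 10*b + 12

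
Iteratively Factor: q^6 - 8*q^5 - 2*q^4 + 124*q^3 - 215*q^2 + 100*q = (q + 4)*(q^5 - 12*q^4 + 46*q^3 - 60*q^2 + 25*q) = q*(q + 4)*(q^4 - 12*q^3 + 46*q^2 - 60*q + 25) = q*(q - 1)*(q + 4)*(q^3 - 11*q^2 + 35*q - 25) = q*(q - 5)*(q - 1)*(q + 4)*(q^2 - 6*q + 5) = q*(q - 5)*(q - 1)^2*(q + 4)*(q - 5)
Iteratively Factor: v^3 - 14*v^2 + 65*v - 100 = (v - 4)*(v^2 - 10*v + 25) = (v - 5)*(v - 4)*(v - 5)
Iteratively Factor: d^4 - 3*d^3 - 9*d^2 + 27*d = (d - 3)*(d^3 - 9*d) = (d - 3)*(d + 3)*(d^2 - 3*d) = (d - 3)^2*(d + 3)*(d)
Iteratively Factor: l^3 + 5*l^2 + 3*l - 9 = (l + 3)*(l^2 + 2*l - 3) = (l - 1)*(l + 3)*(l + 3)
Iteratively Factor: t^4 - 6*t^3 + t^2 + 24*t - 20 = (t + 2)*(t^3 - 8*t^2 + 17*t - 10) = (t - 1)*(t + 2)*(t^2 - 7*t + 10) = (t - 5)*(t - 1)*(t + 2)*(t - 2)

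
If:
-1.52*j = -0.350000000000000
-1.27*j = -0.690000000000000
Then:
No Solution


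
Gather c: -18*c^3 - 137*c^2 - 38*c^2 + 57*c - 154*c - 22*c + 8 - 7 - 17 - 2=-18*c^3 - 175*c^2 - 119*c - 18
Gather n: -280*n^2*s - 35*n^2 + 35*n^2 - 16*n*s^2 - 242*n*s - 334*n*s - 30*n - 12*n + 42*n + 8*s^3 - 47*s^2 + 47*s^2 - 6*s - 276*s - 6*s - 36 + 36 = -280*n^2*s + n*(-16*s^2 - 576*s) + 8*s^3 - 288*s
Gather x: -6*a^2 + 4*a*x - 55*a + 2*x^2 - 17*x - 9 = -6*a^2 - 55*a + 2*x^2 + x*(4*a - 17) - 9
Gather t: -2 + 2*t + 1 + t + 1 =3*t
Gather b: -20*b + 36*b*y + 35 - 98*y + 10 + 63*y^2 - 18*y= b*(36*y - 20) + 63*y^2 - 116*y + 45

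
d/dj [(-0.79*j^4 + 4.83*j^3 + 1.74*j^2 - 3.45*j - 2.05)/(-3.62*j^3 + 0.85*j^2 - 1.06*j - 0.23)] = (2.8598*j^6 - 1.343*j^5 + 12.9165*j^4 - 34.4908*j^3 - 24.5076*j^2 + 2.6846*j - 1.3795)/(13.1044*j^6 - 6.154*j^5 + 8.3969*j^4 - 0.1368*j^3 + 0.7326*j^2 + 0.4876*j + 0.0529)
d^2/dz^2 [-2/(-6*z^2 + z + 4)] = 4*(36*z^2 - 6*z - (12*z - 1)^2 - 24)/(-6*z^2 + z + 4)^3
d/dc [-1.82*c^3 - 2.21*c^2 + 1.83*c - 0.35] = -5.46*c^2 - 4.42*c + 1.83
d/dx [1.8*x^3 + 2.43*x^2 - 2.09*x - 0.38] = 5.4*x^2 + 4.86*x - 2.09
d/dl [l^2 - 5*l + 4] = 2*l - 5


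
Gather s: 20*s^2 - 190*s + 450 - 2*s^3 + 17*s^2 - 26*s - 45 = -2*s^3 + 37*s^2 - 216*s + 405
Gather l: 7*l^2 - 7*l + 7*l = 7*l^2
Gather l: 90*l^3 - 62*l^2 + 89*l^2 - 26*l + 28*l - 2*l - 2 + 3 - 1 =90*l^3 + 27*l^2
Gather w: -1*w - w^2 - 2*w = -w^2 - 3*w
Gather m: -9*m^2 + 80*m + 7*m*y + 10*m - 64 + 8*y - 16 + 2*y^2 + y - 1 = -9*m^2 + m*(7*y + 90) + 2*y^2 + 9*y - 81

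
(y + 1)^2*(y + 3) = y^3 + 5*y^2 + 7*y + 3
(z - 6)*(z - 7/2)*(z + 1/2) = z^3 - 9*z^2 + 65*z/4 + 21/2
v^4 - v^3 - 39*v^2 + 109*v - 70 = (v - 5)*(v - 2)*(v - 1)*(v + 7)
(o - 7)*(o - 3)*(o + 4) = o^3 - 6*o^2 - 19*o + 84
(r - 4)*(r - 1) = r^2 - 5*r + 4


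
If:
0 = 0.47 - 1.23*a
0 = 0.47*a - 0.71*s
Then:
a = 0.38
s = 0.25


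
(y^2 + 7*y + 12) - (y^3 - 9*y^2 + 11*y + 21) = -y^3 + 10*y^2 - 4*y - 9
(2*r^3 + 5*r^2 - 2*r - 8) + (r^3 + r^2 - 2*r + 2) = 3*r^3 + 6*r^2 - 4*r - 6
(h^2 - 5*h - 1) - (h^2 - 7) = 6 - 5*h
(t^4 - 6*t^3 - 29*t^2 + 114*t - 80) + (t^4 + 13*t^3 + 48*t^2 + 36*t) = 2*t^4 + 7*t^3 + 19*t^2 + 150*t - 80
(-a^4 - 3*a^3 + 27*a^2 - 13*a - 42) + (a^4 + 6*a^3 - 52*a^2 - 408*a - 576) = 3*a^3 - 25*a^2 - 421*a - 618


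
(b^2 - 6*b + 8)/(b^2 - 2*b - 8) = (b - 2)/(b + 2)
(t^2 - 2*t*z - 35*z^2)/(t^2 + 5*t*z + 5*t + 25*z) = (t - 7*z)/(t + 5)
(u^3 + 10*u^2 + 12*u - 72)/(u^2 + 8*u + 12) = (u^2 + 4*u - 12)/(u + 2)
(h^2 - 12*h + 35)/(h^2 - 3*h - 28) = (h - 5)/(h + 4)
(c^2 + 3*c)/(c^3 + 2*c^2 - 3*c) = 1/(c - 1)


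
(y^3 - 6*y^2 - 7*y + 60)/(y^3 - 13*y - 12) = (y - 5)/(y + 1)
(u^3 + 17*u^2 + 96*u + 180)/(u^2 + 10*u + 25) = (u^2 + 12*u + 36)/(u + 5)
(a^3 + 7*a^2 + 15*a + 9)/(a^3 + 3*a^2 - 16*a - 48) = (a^2 + 4*a + 3)/(a^2 - 16)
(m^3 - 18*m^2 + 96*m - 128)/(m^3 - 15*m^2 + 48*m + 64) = (m - 2)/(m + 1)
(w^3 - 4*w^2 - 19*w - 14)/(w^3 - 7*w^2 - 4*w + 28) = (w + 1)/(w - 2)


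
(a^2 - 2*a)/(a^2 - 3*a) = (a - 2)/(a - 3)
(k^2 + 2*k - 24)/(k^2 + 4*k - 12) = (k - 4)/(k - 2)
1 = 1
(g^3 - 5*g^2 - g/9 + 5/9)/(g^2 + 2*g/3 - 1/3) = (3*g^2 - 14*g - 5)/(3*(g + 1))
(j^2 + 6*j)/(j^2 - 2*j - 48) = j/(j - 8)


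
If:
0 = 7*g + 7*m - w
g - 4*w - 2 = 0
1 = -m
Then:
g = 26/27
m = -1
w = -7/27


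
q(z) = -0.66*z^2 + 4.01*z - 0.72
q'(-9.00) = 15.89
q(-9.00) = -90.27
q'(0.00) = 4.01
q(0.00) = -0.72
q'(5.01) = -2.60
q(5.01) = 2.80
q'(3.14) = -0.13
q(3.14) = 5.36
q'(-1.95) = 6.58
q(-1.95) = -11.05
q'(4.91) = -2.47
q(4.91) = 3.06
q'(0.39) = 3.50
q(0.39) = 0.74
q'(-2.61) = 7.46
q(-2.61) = -15.68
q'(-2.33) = 7.09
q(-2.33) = -13.65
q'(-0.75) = 5.00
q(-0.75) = -4.10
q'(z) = 4.01 - 1.32*z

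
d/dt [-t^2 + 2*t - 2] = 2 - 2*t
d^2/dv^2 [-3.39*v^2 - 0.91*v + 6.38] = -6.78000000000000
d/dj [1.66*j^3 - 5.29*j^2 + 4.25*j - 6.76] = 4.98*j^2 - 10.58*j + 4.25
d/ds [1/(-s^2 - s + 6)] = (2*s + 1)/(s^2 + s - 6)^2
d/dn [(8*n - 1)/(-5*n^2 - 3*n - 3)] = (40*n^2 - 10*n - 27)/(25*n^4 + 30*n^3 + 39*n^2 + 18*n + 9)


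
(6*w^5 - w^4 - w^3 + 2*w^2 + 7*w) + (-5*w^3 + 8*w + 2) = 6*w^5 - w^4 - 6*w^3 + 2*w^2 + 15*w + 2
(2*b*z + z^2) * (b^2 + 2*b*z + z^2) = 2*b^3*z + 5*b^2*z^2 + 4*b*z^3 + z^4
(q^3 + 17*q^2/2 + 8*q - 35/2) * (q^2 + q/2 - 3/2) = q^5 + 9*q^4 + 43*q^3/4 - 105*q^2/4 - 83*q/4 + 105/4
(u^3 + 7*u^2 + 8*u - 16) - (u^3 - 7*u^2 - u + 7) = 14*u^2 + 9*u - 23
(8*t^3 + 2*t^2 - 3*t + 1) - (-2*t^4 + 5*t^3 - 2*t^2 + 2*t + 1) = 2*t^4 + 3*t^3 + 4*t^2 - 5*t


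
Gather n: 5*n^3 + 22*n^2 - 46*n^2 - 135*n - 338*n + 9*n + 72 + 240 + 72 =5*n^3 - 24*n^2 - 464*n + 384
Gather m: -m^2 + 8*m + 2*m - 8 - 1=-m^2 + 10*m - 9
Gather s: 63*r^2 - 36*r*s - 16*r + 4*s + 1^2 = 63*r^2 - 16*r + s*(4 - 36*r) + 1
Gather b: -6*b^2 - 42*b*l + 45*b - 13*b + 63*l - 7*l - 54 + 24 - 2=-6*b^2 + b*(32 - 42*l) + 56*l - 32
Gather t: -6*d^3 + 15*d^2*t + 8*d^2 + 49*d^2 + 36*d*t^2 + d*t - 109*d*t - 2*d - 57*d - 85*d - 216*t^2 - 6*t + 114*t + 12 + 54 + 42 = -6*d^3 + 57*d^2 - 144*d + t^2*(36*d - 216) + t*(15*d^2 - 108*d + 108) + 108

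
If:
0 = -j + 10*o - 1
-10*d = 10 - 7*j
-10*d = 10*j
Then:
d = -10/17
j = 10/17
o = 27/170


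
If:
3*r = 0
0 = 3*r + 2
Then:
No Solution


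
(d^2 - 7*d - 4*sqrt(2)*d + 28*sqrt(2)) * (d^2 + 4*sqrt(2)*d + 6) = d^4 - 7*d^3 - 26*d^2 - 24*sqrt(2)*d + 182*d + 168*sqrt(2)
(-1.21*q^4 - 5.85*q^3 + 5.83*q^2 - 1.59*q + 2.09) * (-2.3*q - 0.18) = 2.783*q^5 + 13.6728*q^4 - 12.356*q^3 + 2.6076*q^2 - 4.5208*q - 0.3762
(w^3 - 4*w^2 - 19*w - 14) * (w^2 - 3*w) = w^5 - 7*w^4 - 7*w^3 + 43*w^2 + 42*w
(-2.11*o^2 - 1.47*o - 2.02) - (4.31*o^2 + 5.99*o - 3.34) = -6.42*o^2 - 7.46*o + 1.32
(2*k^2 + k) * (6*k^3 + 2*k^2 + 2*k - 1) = 12*k^5 + 10*k^4 + 6*k^3 - k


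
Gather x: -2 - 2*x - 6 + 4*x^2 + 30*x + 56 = 4*x^2 + 28*x + 48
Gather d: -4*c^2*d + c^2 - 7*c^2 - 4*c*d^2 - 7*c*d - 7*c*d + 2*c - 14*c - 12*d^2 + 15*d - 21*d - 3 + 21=-6*c^2 - 12*c + d^2*(-4*c - 12) + d*(-4*c^2 - 14*c - 6) + 18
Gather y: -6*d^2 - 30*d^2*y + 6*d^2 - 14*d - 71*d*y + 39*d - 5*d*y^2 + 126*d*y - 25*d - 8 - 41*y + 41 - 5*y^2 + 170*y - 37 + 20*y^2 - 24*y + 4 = y^2*(15 - 5*d) + y*(-30*d^2 + 55*d + 105)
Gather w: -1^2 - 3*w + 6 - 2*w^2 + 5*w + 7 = -2*w^2 + 2*w + 12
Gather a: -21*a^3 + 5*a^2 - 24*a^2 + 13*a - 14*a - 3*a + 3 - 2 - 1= -21*a^3 - 19*a^2 - 4*a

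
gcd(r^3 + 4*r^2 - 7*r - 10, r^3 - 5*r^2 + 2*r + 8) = r^2 - r - 2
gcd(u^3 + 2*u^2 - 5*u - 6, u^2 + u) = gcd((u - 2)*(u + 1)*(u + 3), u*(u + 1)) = u + 1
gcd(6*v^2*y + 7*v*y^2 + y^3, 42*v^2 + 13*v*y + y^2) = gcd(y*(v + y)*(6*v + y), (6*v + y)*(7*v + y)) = 6*v + y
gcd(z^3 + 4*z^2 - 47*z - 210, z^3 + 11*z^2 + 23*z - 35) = z + 5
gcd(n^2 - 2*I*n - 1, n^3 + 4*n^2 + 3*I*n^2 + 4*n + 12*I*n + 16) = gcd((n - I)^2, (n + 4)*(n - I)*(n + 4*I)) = n - I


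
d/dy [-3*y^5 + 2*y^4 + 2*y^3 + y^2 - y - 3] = -15*y^4 + 8*y^3 + 6*y^2 + 2*y - 1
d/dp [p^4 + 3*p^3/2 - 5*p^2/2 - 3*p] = 4*p^3 + 9*p^2/2 - 5*p - 3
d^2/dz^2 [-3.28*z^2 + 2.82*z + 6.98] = -6.56000000000000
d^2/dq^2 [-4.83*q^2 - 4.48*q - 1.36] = -9.66000000000000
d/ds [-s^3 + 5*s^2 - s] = -3*s^2 + 10*s - 1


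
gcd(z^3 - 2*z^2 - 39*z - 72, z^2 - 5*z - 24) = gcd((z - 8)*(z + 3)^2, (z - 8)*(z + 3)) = z^2 - 5*z - 24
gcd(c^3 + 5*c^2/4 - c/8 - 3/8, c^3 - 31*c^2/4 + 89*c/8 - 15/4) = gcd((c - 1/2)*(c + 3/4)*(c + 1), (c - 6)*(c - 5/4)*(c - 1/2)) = c - 1/2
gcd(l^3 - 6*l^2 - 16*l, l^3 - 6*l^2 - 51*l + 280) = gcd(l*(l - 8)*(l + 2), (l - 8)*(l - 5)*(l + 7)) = l - 8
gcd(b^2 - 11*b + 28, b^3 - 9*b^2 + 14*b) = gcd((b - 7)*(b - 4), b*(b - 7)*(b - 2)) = b - 7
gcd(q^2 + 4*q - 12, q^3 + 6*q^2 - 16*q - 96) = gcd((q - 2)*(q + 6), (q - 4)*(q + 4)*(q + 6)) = q + 6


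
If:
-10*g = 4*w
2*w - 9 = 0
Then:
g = -9/5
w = 9/2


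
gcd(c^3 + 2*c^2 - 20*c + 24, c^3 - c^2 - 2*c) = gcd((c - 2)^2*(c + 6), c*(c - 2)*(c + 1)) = c - 2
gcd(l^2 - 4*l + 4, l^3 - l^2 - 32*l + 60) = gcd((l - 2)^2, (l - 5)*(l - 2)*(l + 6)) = l - 2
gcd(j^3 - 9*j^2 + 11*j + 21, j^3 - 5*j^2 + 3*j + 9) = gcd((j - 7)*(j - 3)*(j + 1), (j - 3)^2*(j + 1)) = j^2 - 2*j - 3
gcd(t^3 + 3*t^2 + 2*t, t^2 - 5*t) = t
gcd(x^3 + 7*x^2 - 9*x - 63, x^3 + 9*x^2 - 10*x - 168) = x + 7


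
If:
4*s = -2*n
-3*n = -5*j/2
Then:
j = -12*s/5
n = -2*s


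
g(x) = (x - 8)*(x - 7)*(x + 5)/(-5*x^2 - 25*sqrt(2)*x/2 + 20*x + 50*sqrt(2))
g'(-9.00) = -0.34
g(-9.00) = 3.06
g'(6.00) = 0.46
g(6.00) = -0.23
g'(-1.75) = -1.59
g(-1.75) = 5.40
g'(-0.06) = -0.42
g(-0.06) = 3.98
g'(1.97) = 0.34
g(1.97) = 3.78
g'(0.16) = -0.35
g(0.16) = 3.90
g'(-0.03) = -0.41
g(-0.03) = 3.97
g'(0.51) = -0.25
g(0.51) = 3.79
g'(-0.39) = -0.53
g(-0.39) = 4.14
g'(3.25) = 4.79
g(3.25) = 5.78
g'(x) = (x - 8)*(x - 7)*(x + 5)*(10*x - 20 + 25*sqrt(2)/2)/(-5*x^2 - 25*sqrt(2)*x/2 + 20*x + 50*sqrt(2))^2 + (x - 8)*(x - 7)/(-5*x^2 - 25*sqrt(2)*x/2 + 20*x + 50*sqrt(2)) + (x - 8)*(x + 5)/(-5*x^2 - 25*sqrt(2)*x/2 + 20*x + 50*sqrt(2)) + (x - 7)*(x + 5)/(-5*x^2 - 25*sqrt(2)*x/2 + 20*x + 50*sqrt(2)) = 2*((x - 8)*(x - 7)*(x + 5)*(4*x - 8 + 5*sqrt(2)) - ((x - 8)*(x - 7) + (x - 8)*(x + 5) + (x - 7)*(x + 5))*(2*x^2 - 8*x + 5*sqrt(2)*x - 20*sqrt(2)))/(5*(2*x^2 - 8*x + 5*sqrt(2)*x - 20*sqrt(2))^2)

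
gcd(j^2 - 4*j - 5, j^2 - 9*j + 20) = j - 5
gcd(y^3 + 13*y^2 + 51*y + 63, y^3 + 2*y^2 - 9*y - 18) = y + 3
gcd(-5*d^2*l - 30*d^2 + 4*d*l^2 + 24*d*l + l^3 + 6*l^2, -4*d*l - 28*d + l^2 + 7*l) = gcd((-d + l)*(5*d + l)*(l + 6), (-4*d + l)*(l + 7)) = 1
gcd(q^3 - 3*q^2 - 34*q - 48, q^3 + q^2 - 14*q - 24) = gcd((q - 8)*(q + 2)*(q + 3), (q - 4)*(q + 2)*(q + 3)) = q^2 + 5*q + 6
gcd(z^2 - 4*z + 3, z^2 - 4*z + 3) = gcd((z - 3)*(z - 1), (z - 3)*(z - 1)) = z^2 - 4*z + 3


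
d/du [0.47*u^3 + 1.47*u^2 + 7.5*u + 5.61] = 1.41*u^2 + 2.94*u + 7.5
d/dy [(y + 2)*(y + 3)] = 2*y + 5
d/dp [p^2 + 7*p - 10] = 2*p + 7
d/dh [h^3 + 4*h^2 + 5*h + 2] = 3*h^2 + 8*h + 5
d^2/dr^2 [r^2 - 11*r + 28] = 2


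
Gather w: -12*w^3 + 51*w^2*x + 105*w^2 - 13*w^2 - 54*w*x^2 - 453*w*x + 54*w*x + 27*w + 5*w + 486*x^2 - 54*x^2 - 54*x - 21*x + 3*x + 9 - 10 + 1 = -12*w^3 + w^2*(51*x + 92) + w*(-54*x^2 - 399*x + 32) + 432*x^2 - 72*x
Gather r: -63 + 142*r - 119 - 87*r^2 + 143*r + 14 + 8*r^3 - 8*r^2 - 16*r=8*r^3 - 95*r^2 + 269*r - 168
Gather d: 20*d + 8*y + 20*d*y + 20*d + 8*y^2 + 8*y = d*(20*y + 40) + 8*y^2 + 16*y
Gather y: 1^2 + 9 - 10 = 0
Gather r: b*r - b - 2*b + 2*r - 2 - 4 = -3*b + r*(b + 2) - 6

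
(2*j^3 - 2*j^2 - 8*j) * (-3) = -6*j^3 + 6*j^2 + 24*j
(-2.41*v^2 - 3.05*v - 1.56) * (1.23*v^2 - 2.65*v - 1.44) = -2.9643*v^4 + 2.635*v^3 + 9.6341*v^2 + 8.526*v + 2.2464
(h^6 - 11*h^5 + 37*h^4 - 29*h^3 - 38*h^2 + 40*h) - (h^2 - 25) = h^6 - 11*h^5 + 37*h^4 - 29*h^3 - 39*h^2 + 40*h + 25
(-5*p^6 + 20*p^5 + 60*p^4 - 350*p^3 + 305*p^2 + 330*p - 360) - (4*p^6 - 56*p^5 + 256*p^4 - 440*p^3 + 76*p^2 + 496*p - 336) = -9*p^6 + 76*p^5 - 196*p^4 + 90*p^3 + 229*p^2 - 166*p - 24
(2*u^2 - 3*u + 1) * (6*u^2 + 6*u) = 12*u^4 - 6*u^3 - 12*u^2 + 6*u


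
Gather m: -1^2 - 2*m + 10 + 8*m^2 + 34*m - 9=8*m^2 + 32*m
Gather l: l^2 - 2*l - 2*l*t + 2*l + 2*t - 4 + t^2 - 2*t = l^2 - 2*l*t + t^2 - 4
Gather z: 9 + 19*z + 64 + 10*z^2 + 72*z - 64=10*z^2 + 91*z + 9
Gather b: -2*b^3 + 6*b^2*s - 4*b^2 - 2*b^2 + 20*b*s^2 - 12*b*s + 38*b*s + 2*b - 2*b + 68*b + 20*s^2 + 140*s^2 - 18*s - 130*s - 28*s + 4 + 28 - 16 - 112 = -2*b^3 + b^2*(6*s - 6) + b*(20*s^2 + 26*s + 68) + 160*s^2 - 176*s - 96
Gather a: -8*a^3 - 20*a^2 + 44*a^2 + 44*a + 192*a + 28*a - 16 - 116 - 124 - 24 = -8*a^3 + 24*a^2 + 264*a - 280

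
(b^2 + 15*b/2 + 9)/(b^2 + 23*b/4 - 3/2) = 2*(2*b + 3)/(4*b - 1)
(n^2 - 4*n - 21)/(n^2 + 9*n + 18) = (n - 7)/(n + 6)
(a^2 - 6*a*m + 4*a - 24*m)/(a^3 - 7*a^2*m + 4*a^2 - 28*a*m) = (a - 6*m)/(a*(a - 7*m))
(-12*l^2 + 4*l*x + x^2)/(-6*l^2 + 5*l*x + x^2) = (-2*l + x)/(-l + x)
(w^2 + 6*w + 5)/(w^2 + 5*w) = (w + 1)/w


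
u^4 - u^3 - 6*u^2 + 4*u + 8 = (u - 2)^2*(u + 1)*(u + 2)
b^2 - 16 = (b - 4)*(b + 4)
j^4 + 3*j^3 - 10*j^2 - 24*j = j*(j - 3)*(j + 2)*(j + 4)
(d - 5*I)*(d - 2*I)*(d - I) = d^3 - 8*I*d^2 - 17*d + 10*I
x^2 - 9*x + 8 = (x - 8)*(x - 1)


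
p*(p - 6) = p^2 - 6*p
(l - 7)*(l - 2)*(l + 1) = l^3 - 8*l^2 + 5*l + 14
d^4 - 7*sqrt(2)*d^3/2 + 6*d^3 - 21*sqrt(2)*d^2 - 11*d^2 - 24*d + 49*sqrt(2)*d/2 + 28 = (d - 1)*(d + 7)*(d - 4*sqrt(2))*(d + sqrt(2)/2)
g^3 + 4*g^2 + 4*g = g*(g + 2)^2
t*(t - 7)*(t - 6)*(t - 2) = t^4 - 15*t^3 + 68*t^2 - 84*t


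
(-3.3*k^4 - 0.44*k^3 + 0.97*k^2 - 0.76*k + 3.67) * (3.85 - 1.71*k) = 5.643*k^5 - 11.9526*k^4 - 3.3527*k^3 + 5.0341*k^2 - 9.2017*k + 14.1295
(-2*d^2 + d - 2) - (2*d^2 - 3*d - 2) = -4*d^2 + 4*d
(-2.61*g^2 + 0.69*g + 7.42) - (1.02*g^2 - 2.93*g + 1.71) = -3.63*g^2 + 3.62*g + 5.71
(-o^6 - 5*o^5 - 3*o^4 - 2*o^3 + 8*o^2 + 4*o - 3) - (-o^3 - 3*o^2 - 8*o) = -o^6 - 5*o^5 - 3*o^4 - o^3 + 11*o^2 + 12*o - 3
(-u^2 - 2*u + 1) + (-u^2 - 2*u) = -2*u^2 - 4*u + 1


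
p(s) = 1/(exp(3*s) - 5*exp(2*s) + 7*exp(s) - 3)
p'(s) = (-3*exp(3*s) + 10*exp(2*s) - 7*exp(s))/(exp(3*s) - 5*exp(2*s) + 7*exp(s) - 3)^2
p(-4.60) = -0.34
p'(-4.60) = -0.01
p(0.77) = -0.88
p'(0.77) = 1.02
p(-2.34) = -0.42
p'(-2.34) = -0.10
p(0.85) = -0.84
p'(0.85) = -0.04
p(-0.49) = -2.79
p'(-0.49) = -9.55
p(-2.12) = -0.45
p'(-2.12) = -0.14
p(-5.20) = -0.34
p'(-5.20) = -0.00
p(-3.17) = -0.37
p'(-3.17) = -0.04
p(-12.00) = -0.33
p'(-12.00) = 0.00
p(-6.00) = -0.34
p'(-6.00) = 0.00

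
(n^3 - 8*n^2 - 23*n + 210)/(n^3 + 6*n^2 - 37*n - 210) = (n - 7)/(n + 7)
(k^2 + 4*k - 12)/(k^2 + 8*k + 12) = (k - 2)/(k + 2)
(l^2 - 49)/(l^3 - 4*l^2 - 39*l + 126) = (l + 7)/(l^2 + 3*l - 18)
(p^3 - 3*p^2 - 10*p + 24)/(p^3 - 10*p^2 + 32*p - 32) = (p + 3)/(p - 4)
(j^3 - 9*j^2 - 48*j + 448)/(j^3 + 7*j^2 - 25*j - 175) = (j^2 - 16*j + 64)/(j^2 - 25)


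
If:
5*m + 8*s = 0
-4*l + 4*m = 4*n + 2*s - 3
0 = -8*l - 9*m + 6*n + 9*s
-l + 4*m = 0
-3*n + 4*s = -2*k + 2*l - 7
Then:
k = -9187/4016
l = 72/251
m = 18/251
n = 1119/2008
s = -45/1004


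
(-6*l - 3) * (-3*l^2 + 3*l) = 18*l^3 - 9*l^2 - 9*l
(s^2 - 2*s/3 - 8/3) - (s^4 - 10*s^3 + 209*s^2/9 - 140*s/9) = -s^4 + 10*s^3 - 200*s^2/9 + 134*s/9 - 8/3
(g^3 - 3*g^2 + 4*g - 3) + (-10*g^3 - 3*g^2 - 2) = -9*g^3 - 6*g^2 + 4*g - 5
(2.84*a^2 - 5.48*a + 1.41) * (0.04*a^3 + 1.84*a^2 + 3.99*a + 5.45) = 0.1136*a^5 + 5.0064*a^4 + 1.3048*a^3 - 3.7928*a^2 - 24.2401*a + 7.6845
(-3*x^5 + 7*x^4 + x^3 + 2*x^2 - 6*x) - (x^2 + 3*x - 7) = -3*x^5 + 7*x^4 + x^3 + x^2 - 9*x + 7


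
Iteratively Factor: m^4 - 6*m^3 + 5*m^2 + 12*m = (m + 1)*(m^3 - 7*m^2 + 12*m) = m*(m + 1)*(m^2 - 7*m + 12) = m*(m - 4)*(m + 1)*(m - 3)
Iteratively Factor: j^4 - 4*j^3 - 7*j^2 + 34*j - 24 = (j - 2)*(j^3 - 2*j^2 - 11*j + 12) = (j - 2)*(j - 1)*(j^2 - j - 12) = (j - 2)*(j - 1)*(j + 3)*(j - 4)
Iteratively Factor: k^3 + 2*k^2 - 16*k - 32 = (k + 4)*(k^2 - 2*k - 8) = (k + 2)*(k + 4)*(k - 4)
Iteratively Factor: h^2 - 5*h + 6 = (h - 2)*(h - 3)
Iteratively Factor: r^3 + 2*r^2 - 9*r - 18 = (r + 3)*(r^2 - r - 6) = (r - 3)*(r + 3)*(r + 2)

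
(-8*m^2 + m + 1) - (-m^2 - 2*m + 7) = -7*m^2 + 3*m - 6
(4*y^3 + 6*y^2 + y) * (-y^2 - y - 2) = -4*y^5 - 10*y^4 - 15*y^3 - 13*y^2 - 2*y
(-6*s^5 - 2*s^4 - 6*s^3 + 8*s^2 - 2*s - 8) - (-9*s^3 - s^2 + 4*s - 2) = -6*s^5 - 2*s^4 + 3*s^3 + 9*s^2 - 6*s - 6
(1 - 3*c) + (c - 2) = -2*c - 1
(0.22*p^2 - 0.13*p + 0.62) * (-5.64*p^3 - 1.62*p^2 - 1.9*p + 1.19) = -1.2408*p^5 + 0.3768*p^4 - 3.7042*p^3 - 0.4956*p^2 - 1.3327*p + 0.7378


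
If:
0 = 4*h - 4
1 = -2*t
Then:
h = 1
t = -1/2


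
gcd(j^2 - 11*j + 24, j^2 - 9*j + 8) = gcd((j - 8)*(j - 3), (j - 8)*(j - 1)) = j - 8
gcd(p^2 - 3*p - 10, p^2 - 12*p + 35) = p - 5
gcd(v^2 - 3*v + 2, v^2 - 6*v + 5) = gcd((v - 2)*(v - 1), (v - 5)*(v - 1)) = v - 1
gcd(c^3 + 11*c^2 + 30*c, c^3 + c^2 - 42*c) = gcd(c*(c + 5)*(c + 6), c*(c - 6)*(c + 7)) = c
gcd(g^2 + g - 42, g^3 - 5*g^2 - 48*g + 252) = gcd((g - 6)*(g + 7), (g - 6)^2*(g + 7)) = g^2 + g - 42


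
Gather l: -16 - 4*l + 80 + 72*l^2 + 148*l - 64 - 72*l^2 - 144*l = 0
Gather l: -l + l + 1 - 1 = 0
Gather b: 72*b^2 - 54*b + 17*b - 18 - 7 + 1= 72*b^2 - 37*b - 24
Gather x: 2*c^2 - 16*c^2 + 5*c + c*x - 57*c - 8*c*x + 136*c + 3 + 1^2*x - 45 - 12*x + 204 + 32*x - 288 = -14*c^2 + 84*c + x*(21 - 7*c) - 126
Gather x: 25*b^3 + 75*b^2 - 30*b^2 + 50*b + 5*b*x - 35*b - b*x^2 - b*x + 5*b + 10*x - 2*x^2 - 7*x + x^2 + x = 25*b^3 + 45*b^2 + 20*b + x^2*(-b - 1) + x*(4*b + 4)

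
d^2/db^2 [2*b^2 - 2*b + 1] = 4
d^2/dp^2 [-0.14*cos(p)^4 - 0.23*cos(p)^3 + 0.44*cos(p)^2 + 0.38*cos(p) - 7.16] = 2.24*cos(p)^4 + 2.07*cos(p)^3 - 3.44*cos(p)^2 - 1.76*cos(p) + 0.88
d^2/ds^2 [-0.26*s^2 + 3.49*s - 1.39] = -0.520000000000000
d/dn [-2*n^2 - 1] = -4*n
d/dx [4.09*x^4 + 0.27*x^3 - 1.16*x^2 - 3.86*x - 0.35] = 16.36*x^3 + 0.81*x^2 - 2.32*x - 3.86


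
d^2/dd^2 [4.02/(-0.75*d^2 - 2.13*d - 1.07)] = (4.5225*d^2 + 12.8439*d - 4.02*(1.5*d + 2.13)*(3.0*d + 4.26) + 6.4521)/(0.75*d^2 + 2.13*d + 1.07)^3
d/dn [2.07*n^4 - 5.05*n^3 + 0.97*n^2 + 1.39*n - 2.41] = 8.28*n^3 - 15.15*n^2 + 1.94*n + 1.39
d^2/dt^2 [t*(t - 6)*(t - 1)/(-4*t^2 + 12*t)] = 3/(t^3 - 9*t^2 + 27*t - 27)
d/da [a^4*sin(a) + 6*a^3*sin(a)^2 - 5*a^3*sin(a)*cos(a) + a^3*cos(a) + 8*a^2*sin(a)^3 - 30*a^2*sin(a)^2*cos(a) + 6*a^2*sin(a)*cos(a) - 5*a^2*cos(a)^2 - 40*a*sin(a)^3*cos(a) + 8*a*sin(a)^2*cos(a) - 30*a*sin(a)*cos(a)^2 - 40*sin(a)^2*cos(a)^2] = a^4*cos(a) + 3*a^3*sin(a) + 6*a^3*sin(2*a) - 5*a^3*cos(2*a) + 15*a^2*sin(a)/2 - 5*a^2*sin(2*a)/2 - 45*a^2*sin(3*a)/2 + 9*a^2*cos(a) - 3*a^2*cos(2*a) - 6*a^2*cos(3*a) + 9*a^2 + 10*a*sin(a) + 6*a*sin(2*a) + 2*a*sin(3*a) - 45*a*cos(a)/2 + 40*a*cos(2*a)^2 - 25*a*cos(2*a) - 15*a*cos(3*a)/2 - 25*a - 15*sin(a)/2 - 10*sin(2*a) - 15*sin(3*a)/2 - 15*sin(4*a) + 2*cos(a) - 2*cos(3*a)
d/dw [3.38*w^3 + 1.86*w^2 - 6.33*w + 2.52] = 10.14*w^2 + 3.72*w - 6.33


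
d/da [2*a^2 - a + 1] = 4*a - 1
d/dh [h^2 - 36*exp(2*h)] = 2*h - 72*exp(2*h)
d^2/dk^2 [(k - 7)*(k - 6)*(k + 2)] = 6*k - 22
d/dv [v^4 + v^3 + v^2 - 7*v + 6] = 4*v^3 + 3*v^2 + 2*v - 7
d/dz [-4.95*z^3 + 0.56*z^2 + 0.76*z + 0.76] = -14.85*z^2 + 1.12*z + 0.76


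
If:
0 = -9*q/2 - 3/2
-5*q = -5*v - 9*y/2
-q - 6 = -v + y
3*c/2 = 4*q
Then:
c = -8/9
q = -1/3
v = 143/57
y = -60/19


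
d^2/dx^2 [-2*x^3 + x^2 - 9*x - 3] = 2 - 12*x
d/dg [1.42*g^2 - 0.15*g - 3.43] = 2.84*g - 0.15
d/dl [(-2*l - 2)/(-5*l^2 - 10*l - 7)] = 2*(5*l^2 + 10*l - 10*(l + 1)^2 + 7)/(5*l^2 + 10*l + 7)^2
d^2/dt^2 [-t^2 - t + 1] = -2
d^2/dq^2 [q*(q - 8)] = 2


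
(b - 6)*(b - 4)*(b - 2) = b^3 - 12*b^2 + 44*b - 48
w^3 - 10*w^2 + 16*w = w*(w - 8)*(w - 2)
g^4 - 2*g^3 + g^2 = g^2*(g - 1)^2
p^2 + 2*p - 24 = (p - 4)*(p + 6)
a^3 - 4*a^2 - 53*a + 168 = (a - 8)*(a - 3)*(a + 7)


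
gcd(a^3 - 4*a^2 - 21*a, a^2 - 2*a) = a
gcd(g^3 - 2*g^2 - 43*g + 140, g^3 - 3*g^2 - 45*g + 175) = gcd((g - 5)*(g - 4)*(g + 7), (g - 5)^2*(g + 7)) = g^2 + 2*g - 35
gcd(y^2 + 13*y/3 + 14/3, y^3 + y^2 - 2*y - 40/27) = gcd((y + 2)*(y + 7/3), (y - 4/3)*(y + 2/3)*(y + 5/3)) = 1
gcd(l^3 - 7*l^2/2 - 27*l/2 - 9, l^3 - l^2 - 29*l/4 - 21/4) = l^2 + 5*l/2 + 3/2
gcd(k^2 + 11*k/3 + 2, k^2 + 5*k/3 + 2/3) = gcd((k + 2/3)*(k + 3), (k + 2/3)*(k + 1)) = k + 2/3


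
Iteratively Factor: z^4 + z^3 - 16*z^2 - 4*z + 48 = (z + 4)*(z^3 - 3*z^2 - 4*z + 12) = (z - 3)*(z + 4)*(z^2 - 4) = (z - 3)*(z - 2)*(z + 4)*(z + 2)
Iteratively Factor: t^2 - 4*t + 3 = (t - 1)*(t - 3)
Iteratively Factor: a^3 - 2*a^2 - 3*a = (a - 3)*(a^2 + a) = (a - 3)*(a + 1)*(a)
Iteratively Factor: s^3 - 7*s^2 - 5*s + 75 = (s + 3)*(s^2 - 10*s + 25) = (s - 5)*(s + 3)*(s - 5)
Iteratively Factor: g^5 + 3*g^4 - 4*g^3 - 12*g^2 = (g)*(g^4 + 3*g^3 - 4*g^2 - 12*g) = g*(g + 2)*(g^3 + g^2 - 6*g) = g*(g + 2)*(g + 3)*(g^2 - 2*g) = g^2*(g + 2)*(g + 3)*(g - 2)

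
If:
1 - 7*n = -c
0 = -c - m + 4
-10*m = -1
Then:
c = 39/10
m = 1/10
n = 7/10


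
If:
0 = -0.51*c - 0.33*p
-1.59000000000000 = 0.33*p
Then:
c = 3.12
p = -4.82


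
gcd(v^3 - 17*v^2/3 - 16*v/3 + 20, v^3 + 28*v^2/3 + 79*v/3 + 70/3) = v + 2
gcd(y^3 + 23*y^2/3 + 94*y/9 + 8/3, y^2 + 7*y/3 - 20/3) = 1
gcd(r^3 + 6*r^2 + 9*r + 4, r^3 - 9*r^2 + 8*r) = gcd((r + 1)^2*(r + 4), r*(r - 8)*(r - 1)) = 1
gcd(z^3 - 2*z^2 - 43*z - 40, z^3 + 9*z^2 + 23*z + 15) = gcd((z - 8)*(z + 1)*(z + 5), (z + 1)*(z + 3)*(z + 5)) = z^2 + 6*z + 5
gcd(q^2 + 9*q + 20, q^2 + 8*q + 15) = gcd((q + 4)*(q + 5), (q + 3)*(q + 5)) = q + 5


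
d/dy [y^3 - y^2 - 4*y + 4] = 3*y^2 - 2*y - 4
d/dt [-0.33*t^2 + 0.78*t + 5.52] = 0.78 - 0.66*t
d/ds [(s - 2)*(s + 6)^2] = (s + 6)*(3*s + 2)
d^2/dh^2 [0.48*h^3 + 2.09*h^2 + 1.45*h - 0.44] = 2.88*h + 4.18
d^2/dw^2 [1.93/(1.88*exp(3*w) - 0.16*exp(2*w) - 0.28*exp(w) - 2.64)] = ((-32.6556*exp(2*w) + 1.2352*exp(w) + 0.5404)*(-1.88*exp(3*w) + 0.16*exp(2*w) + 0.28*exp(w) + 2.64) - 1.93*(-11.28*exp(2*w) + 0.64*exp(w) + 0.56)*(-5.64*exp(2*w) + 0.32*exp(w) + 0.28)*exp(w))*exp(w)/(-1.88*exp(3*w) + 0.16*exp(2*w) + 0.28*exp(w) + 2.64)^3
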